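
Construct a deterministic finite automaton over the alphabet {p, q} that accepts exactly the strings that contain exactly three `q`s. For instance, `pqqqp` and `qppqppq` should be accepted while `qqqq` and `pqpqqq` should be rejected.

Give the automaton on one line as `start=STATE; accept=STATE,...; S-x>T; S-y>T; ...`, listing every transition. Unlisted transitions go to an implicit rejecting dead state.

Only the number of `q`s matters, and only up to 4. Make a chain s0 → s1 → s2 → s3 → s4 advanced by each `q` (with s4 absorbing); every other symbol self-loops. The accepting set is {s3}.
With 5 states:
        p   q  
>  s0   s0  s1 
   s1   s1  s2 
   s2   s2  s3 
 * s3   s3  s4 
   s4   s4  s4 
(> = start, * = accepting)

start=s0; accept=s3; s0-p>s0; s0-q>s1; s1-p>s1; s1-q>s2; s2-p>s2; s2-q>s3; s3-p>s3; s3-q>s4; s4-p>s4; s4-q>s4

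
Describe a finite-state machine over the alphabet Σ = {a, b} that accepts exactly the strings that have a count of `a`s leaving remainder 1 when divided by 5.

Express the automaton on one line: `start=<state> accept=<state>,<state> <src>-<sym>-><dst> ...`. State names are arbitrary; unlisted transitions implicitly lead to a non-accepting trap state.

Keep the running count of `a`s modulo 5: each `a` advances along the cycle q0 → q1 → q2 → q3 → q4 → q0 while other symbols loop. Accept at q1.
A 5-state machine:
        a   b  
>  q0   q1  q0 
 * q1   q2  q1 
   q2   q3  q2 
   q3   q4  q3 
   q4   q0  q4 
(> = start, * = accepting)

start=q0 accept=q1 q0-a->q1 q0-b->q0 q1-a->q2 q1-b->q1 q2-a->q3 q2-b->q2 q3-a->q4 q3-b->q3 q4-a->q0 q4-b->q4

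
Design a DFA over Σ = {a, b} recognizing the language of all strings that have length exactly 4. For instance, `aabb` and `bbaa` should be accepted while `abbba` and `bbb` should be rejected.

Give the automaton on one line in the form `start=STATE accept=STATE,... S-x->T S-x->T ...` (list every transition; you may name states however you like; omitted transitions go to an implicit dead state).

Count input length up to 5: every symbol moves from s0 toward s5, which means 'more than 4' and absorbs. Accept from {s4}.
6 states suffice.
        a   b  
>  s0   s1  s1 
   s1   s2  s2 
   s2   s3  s3 
   s3   s4  s4 
 * s4   s5  s5 
   s5   s5  s5 
(> = start, * = accepting)

start=s0 accept=s4 s0-a->s1 s0-b->s1 s1-a->s2 s1-b->s2 s2-a->s3 s2-b->s3 s3-a->s4 s3-b->s4 s4-a->s5 s4-b->s5 s5-a->s5 s5-b->s5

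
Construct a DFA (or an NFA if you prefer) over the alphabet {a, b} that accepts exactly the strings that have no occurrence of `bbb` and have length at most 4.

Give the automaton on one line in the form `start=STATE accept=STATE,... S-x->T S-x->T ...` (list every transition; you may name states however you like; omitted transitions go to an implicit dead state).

Run two small machines in parallel and take their product. One (4 states) tracks partial matches of the forbidden pattern `bbb`; the other (6 states) tracks the input length, saturating at 5. Each combined state is a pair, one component from each; accept when both components accept.
An 18-state machine:
          a    b  
>* s0     s1   s2 
 * s1     s3   s4 
 * s2     s3   s5 
 * s3     s6   s7 
 * s4     s6   s8 
 * s5     s6   s9 
 * s6    s10  s11 
 * s7    s10  s12 
 * s8    s10  s13 
   s9    s13  s13 
 * s10   s14  s15 
 * s11   s14  s16 
 * s12   s14  s17 
   s13   s17  s17 
   s14   s14  s15 
   s15   s14  s16 
   s16   s14  s17 
   s17   s17  s17 
(> = start, * = accepting)

start=s0 accept=s0,s1,s2,s3,s4,s5,s6,s7,s8,s10,s11,s12 s0-a->s1 s0-b->s2 s1-a->s3 s1-b->s4 s2-a->s3 s2-b->s5 s3-a->s6 s3-b->s7 s4-a->s6 s4-b->s8 s5-a->s6 s5-b->s9 s6-a->s10 s6-b->s11 s7-a->s10 s7-b->s12 s8-a->s10 s8-b->s13 s9-a->s13 s9-b->s13 s10-a->s14 s10-b->s15 s11-a->s14 s11-b->s16 s12-a->s14 s12-b->s17 s13-a->s17 s13-b->s17 s14-a->s14 s14-b->s15 s15-a->s14 s15-b->s16 s16-a->s14 s16-b->s17 s17-a->s17 s17-b->s17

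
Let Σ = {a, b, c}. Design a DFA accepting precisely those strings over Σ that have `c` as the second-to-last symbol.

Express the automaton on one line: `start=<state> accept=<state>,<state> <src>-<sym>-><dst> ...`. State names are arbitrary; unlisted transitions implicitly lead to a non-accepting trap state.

Because acceptance depends on a position counted from the end, the machine has to buffer the most recent 2 symbols. Make each state the string of the last up-to-2 symbols read; on input `x` shift the window left and append `x`. Accept when the buffered window has length 2 and begins with `c`.
13 states suffice.
          a    b    c  
>  s0     s1   s2   s3 
   s1     s4   s5   s6 
   s2     s7   s8   s9 
   s3    s10  s11  s12 
   s4     s4   s5   s6 
   s5     s7   s8   s9 
   s6    s10  s11  s12 
   s7     s4   s5   s6 
   s8     s7   s8   s9 
   s9    s10  s11  s12 
 * s10    s4   s5   s6 
 * s11    s7   s8   s9 
 * s12   s10  s11  s12 
(> = start, * = accepting)

start=s0 accept=s10,s11,s12 s0-a->s1 s0-b->s2 s0-c->s3 s1-a->s4 s1-b->s5 s1-c->s6 s2-a->s7 s2-b->s8 s2-c->s9 s3-a->s10 s3-b->s11 s3-c->s12 s4-a->s4 s4-b->s5 s4-c->s6 s5-a->s7 s5-b->s8 s5-c->s9 s6-a->s10 s6-b->s11 s6-c->s12 s7-a->s4 s7-b->s5 s7-c->s6 s8-a->s7 s8-b->s8 s8-c->s9 s9-a->s10 s9-b->s11 s9-c->s12 s10-a->s4 s10-b->s5 s10-c->s6 s11-a->s7 s11-b->s8 s11-c->s9 s12-a->s10 s12-b->s11 s12-c->s12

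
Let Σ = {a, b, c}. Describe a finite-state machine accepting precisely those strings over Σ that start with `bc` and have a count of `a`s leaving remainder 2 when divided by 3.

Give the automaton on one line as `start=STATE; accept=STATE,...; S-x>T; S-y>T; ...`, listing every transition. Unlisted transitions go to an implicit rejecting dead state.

Handle the two conditions separately and then intersect. One (4 states) tracks whether the input so far still matches the prefix `bc`; the other (3 states) tracks the count of `a`s modulo 3. Each combined state is a pair, one component from each; accept when both components accept.
With 8 states:
        a   b   c  
>  S0   S1  S2  S3 
   S1   S4  S1  S1 
   S2   S1  S3  S5 
   S3   S1  S3  S3 
   S4   S3  S4  S4 
   S5   S6  S5  S5 
   S6   S7  S6  S6 
 * S7   S5  S7  S7 
(> = start, * = accepting)

start=S0; accept=S7; S0-a>S1; S0-b>S2; S0-c>S3; S1-a>S4; S1-b>S1; S1-c>S1; S2-a>S1; S2-b>S3; S2-c>S5; S3-a>S1; S3-b>S3; S3-c>S3; S4-a>S3; S4-b>S4; S4-c>S4; S5-a>S6; S5-b>S5; S5-c>S5; S6-a>S7; S6-b>S6; S6-c>S6; S7-a>S5; S7-b>S7; S7-c>S7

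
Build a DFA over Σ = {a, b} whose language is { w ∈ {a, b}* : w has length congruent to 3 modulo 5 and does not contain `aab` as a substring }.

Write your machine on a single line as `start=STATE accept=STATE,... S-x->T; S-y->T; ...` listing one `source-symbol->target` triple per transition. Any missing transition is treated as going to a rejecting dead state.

Build one automaton per condition and run them in lockstep. The first has 5 states tracking the input length modulo 5; the second has 4 states tracking partial matches of the forbidden pattern `aab`. A product state is a pair (one from each), accepting exactly when both do. After merging equivalent states the machine shrinks.
          a    b  
>  s0     s1   s2 
   s1     s3   s4 
   s2     s5   s4 
   s3     s6   s7 
   s4     s8   s9 
   s5     s6   s9 
 * s6    s10   s7 
   s7     s7   s7 
 * s8    s10  s11 
 * s9    s12  s11 
   s10   s13   s7 
   s11   s14   s0 
   s12   s13   s0 
   s13   s15   s7 
   s14   s15   s2 
   s15    s3   s7 
(> = start, * = accepting)

start=s0; accept=s6,s8,s9; s0-a->s1; s0-b->s2; s1-a->s3; s1-b->s4; s2-a->s5; s2-b->s4; s3-a->s6; s3-b->s7; s4-a->s8; s4-b->s9; s5-a->s6; s5-b->s9; s6-a->s10; s6-b->s7; s7-a->s7; s7-b->s7; s8-a->s10; s8-b->s11; s9-a->s12; s9-b->s11; s10-a->s13; s10-b->s7; s11-a->s14; s11-b->s0; s12-a->s13; s12-b->s0; s13-a->s15; s13-b->s7; s14-a->s15; s14-b->s2; s15-a->s3; s15-b->s7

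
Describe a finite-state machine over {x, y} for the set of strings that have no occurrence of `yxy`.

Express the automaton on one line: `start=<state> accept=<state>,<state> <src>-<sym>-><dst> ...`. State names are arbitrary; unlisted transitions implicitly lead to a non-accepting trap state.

This is the complement of 'contains `yxy`'. Use the same substring-matching states — s0 through s3 holding how much of `yxy` has just been matched — but flip the accepting set: everything except the trap s3 accepts.
4 states suffice.
        x   y  
>* s0   s0  s1 
 * s1   s2  s1 
 * s2   s0  s3 
   s3   s3  s3 
(> = start, * = accepting)

start=s0 accept=s0,s1,s2 s0-x->s0 s0-y->s1 s1-x->s2 s1-y->s1 s2-x->s0 s2-y->s3 s3-x->s3 s3-y->s3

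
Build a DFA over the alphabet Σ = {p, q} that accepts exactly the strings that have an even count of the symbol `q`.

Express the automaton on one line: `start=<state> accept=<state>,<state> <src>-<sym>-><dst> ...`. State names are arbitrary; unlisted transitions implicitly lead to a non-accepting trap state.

start=S0 accept=S0 S0-p->S0 S0-q->S1 S1-p->S1 S1-q->S0

The only thing that matters is how many `q`s have appeared, reduced mod 2. Use one state per residue: S0 for 0, …, S1 for 1. Reading `q` moves to the next residue; anything else stays put. S0 is accepting.
2 states suffice.
        p   q  
>* S0   S0  S1 
   S1   S1  S0 
(> = start, * = accepting)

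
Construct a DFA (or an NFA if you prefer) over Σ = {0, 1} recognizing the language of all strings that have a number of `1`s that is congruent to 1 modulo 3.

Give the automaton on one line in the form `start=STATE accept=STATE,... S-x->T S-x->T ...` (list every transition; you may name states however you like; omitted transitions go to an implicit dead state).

start=s0 accept=s1 s0-0->s0 s0-1->s1 s1-0->s1 s1-1->s2 s2-0->s2 s2-1->s0

Keep the running count of `1`s modulo 3: each `1` advances along the cycle s0 → s1 → s2 → s0 while other symbols loop. Accept at s1.
A 3-state machine:
        0   1  
>  s0   s0  s1 
 * s1   s1  s2 
   s2   s2  s0 
(> = start, * = accepting)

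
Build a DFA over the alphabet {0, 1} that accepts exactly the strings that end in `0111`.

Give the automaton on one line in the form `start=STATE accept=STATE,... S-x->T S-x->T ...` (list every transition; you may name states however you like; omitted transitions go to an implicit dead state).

Remember how much of `0111` the current input suffix matches. State s0 means no match yet; s1 means the last symbol is `0`; s2 means the last 2 symbols are `01`; s3 means the last 3 symbols are `011`; s4 means the last 4 symbols are `0111`. Only s4 accepts. On a mismatch, fall back to the longest proper suffix that is still a prefix of `0111`.
        0   1  
>  s0   s1  s0 
   s1   s1  s2 
   s2   s1  s3 
   s3   s1  s4 
 * s4   s1  s0 
(> = start, * = accepting)

start=s0 accept=s4 s0-0->s1 s0-1->s0 s1-0->s1 s1-1->s2 s2-0->s1 s2-1->s3 s3-0->s1 s3-1->s4 s4-0->s1 s4-1->s0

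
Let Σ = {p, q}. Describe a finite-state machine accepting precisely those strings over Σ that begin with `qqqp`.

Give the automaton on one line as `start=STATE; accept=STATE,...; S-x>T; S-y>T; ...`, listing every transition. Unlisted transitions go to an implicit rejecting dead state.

Check the first 4 symbols one by one: A through D record how many have matched `qqqp` so far; any wrong symbol goes to the dead state F. After all 4 match we enter the accepting sink E.
6 states suffice.
       p  q 
>  A   F  B 
   B   F  C 
   C   F  D 
   D   E  F 
 * E   E  E 
   F   F  F 
(> = start, * = accepting)

start=A; accept=E; A-p>F; A-q>B; B-p>F; B-q>C; C-p>F; C-q>D; D-p>E; D-q>F; E-p>E; E-q>E; F-p>F; F-q>F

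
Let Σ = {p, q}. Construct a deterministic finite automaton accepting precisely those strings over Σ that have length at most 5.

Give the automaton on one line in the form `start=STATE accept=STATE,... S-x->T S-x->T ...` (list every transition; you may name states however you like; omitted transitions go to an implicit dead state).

start=S0 accept=S0,S1,S2,S3,S4,S5 S0-p->S1 S0-q->S1 S1-p->S2 S1-q->S2 S2-p->S3 S2-q->S3 S3-p->S4 S3-q->S4 S4-p->S5 S4-q->S5 S5-p->S6 S5-q->S6 S6-p->S6 S6-q->S6

We only need to distinguish lengths 0, 1, …, 5, and '>5'. Chain S0 → S1 → S2 → S3 → S4 → S5 → S6 on every symbol, with S6 looping. Accepting states: {S0, S1, S2, S3, S4, S5}.
        p   q  
>* S0   S1  S1 
 * S1   S2  S2 
 * S2   S3  S3 
 * S3   S4  S4 
 * S4   S5  S5 
 * S5   S6  S6 
   S6   S6  S6 
(> = start, * = accepting)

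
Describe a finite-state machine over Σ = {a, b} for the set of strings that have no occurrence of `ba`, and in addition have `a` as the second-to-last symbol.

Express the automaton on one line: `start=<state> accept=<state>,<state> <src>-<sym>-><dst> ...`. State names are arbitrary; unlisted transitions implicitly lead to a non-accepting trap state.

Build one automaton per condition and run them in lockstep. One (3 states) tracks partial matches of the forbidden pattern `ba`; the other (7 states) tracks the last 2 symbols read. Each combined state is a pair, one component from each; accept when both components accept. Minimizing collapses redundant product states.
        a   b  
>  q0   q1  q2 
   q1   q3  q4 
   q2   q2  q2 
 * q3   q3  q4 
 * q4   q2  q2 
(> = start, * = accepting)

start=q0 accept=q3,q4 q0-a->q1 q0-b->q2 q1-a->q3 q1-b->q4 q2-a->q2 q2-b->q2 q3-a->q3 q3-b->q4 q4-a->q2 q4-b->q2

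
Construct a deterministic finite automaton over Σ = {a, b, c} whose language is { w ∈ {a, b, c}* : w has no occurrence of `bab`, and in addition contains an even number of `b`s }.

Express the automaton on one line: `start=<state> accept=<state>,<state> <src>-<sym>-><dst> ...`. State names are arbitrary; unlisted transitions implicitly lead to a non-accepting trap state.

start=s0 accept=s0,s3,s6 s0-a->s0 s0-b->s1 s0-c->s0 s1-a->s2 s1-b->s3 s1-c->s4 s2-a->s4 s2-b->s5 s2-c->s4 s3-a->s6 s3-b->s1 s3-c->s0 s4-a->s4 s4-b->s3 s4-c->s4 s5-a->s5 s5-b->s5 s5-c->s5 s6-a->s0 s6-b->s5 s6-c->s0

Handle the two conditions separately and then intersect. The first has 4 states tracking partial matches of the forbidden pattern `bab`; the second has 2 states tracking the count of `b`s modulo 2. A product state is a pair (one from each), accepting exactly when both do. After merging equivalent states the machine shrinks.
With 7 states:
        a   b   c  
>* s0   s0  s1  s0 
   s1   s2  s3  s4 
   s2   s4  s5  s4 
 * s3   s6  s1  s0 
   s4   s4  s3  s4 
   s5   s5  s5  s5 
 * s6   s0  s5  s0 
(> = start, * = accepting)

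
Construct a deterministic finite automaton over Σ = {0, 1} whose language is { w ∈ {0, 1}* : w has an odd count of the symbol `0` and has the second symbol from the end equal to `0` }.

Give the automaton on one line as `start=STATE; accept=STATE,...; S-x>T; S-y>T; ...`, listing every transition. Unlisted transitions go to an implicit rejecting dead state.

Handle the two conditions separately and then intersect. The first has 2 states tracking the count of `0`s modulo 2; the second has 7 states tracking the last 2 symbols read. A product state is a pair (one from each), accepting exactly when both do.
With 11 states:
          0    1  
>  q0     q1   q2 
   q1     q3   q4 
   q2     q5   q6 
   q3     q7   q8 
 * q4     q9  q10 
   q5     q3   q4 
   q6     q5   q6 
 * q7     q3   q4 
   q8     q5   q6 
   q9     q7   q8 
   q10    q9  q10 
(> = start, * = accepting)

start=q0; accept=q4,q7; q0-0>q1; q0-1>q2; q1-0>q3; q1-1>q4; q2-0>q5; q2-1>q6; q3-0>q7; q3-1>q8; q4-0>q9; q4-1>q10; q5-0>q3; q5-1>q4; q6-0>q5; q6-1>q6; q7-0>q3; q7-1>q4; q8-0>q5; q8-1>q6; q9-0>q7; q9-1>q8; q10-0>q9; q10-1>q10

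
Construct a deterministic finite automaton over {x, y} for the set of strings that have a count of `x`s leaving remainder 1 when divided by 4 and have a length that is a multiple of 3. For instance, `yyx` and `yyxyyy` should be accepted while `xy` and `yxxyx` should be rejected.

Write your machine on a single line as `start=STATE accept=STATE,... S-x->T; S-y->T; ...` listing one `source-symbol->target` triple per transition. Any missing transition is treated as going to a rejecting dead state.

start=s0; accept=s8; s0-x->s1; s0-y->s2; s1-x->s3; s1-y->s4; s2-x->s4; s2-y->s5; s3-x->s6; s3-y->s7; s4-x->s7; s4-y->s8; s5-x->s8; s5-y->s0; s6-x->s2; s6-y->s9; s7-x->s9; s7-y->s10; s8-x->s10; s8-y->s1; s9-x->s5; s9-y->s11; s10-x->s11; s10-y->s3; s11-x->s0; s11-y->s6

Run two small machines in parallel and take their product. The first has 4 states tracking the count of `x`s modulo 4; the second has 3 states tracking the input length modulo 3. A product state is a pair (one from each), accepting exactly when both do.
A 12-state machine:
          x    y  
>  s0     s1   s2 
   s1     s3   s4 
   s2     s4   s5 
   s3     s6   s7 
   s4     s7   s8 
   s5     s8   s0 
   s6     s2   s9 
   s7     s9  s10 
 * s8    s10   s1 
   s9     s5  s11 
   s10   s11   s3 
   s11    s0   s6 
(> = start, * = accepting)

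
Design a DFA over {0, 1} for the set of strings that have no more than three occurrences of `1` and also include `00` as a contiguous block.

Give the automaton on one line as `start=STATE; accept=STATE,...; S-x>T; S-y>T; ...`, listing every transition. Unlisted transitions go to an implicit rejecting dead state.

start=s0; accept=s3,s6,s9,s12; s0-0>s1; s0-1>s2; s1-0>s3; s1-1>s2; s2-0>s4; s2-1>s5; s3-0>s3; s3-1>s6; s4-0>s6; s4-1>s5; s5-0>s7; s5-1>s8; s6-0>s6; s6-1>s9; s7-0>s9; s7-1>s8; s8-0>s10; s8-1>s11; s9-0>s9; s9-1>s12; s10-0>s12; s10-1>s11; s11-0>s11; s11-1>s11; s12-0>s12; s12-1>s11

Handle the two conditions separately and then intersect. The first has 5 states tracking the count of `1`s, saturating at 4; the second has 3 states tracking whether and how much of `00` has been seen. A product state is a pair (one from each), accepting exactly when both do. Minimizing collapses redundant product states.
A 13-state machine:
          0    1  
>  s0     s1   s2 
   s1     s3   s2 
   s2     s4   s5 
 * s3     s3   s6 
   s4     s6   s5 
   s5     s7   s8 
 * s6     s6   s9 
   s7     s9   s8 
   s8    s10  s11 
 * s9     s9  s12 
   s10   s12  s11 
   s11   s11  s11 
 * s12   s12  s11 
(> = start, * = accepting)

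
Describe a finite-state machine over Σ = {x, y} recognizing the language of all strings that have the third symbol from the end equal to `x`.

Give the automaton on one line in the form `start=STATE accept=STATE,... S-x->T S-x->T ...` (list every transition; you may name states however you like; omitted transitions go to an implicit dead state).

start=q0 accept=q7,q8,q9,q10 q0-x->q1 q0-y->q2 q1-x->q3 q1-y->q4 q2-x->q5 q2-y->q6 q3-x->q7 q3-y->q8 q4-x->q9 q4-y->q10 q5-x->q11 q5-y->q12 q6-x->q13 q6-y->q14 q7-x->q7 q7-y->q8 q8-x->q9 q8-y->q10 q9-x->q11 q9-y->q12 q10-x->q13 q10-y->q14 q11-x->q7 q11-y->q8 q12-x->q9 q12-y->q10 q13-x->q11 q13-y->q12 q14-x->q13 q14-y->q14

A DFA must remember the last 3 symbols (since which symbol is third-to-last isn't known until the input ends). Use one state per possible window of the last ≤3 symbols; accept from those whose window starts with `x`.
With 15 states:
          x    y  
>  q0     q1   q2 
   q1     q3   q4 
   q2     q5   q6 
   q3     q7   q8 
   q4     q9  q10 
   q5    q11  q12 
   q6    q13  q14 
 * q7     q7   q8 
 * q8     q9  q10 
 * q9    q11  q12 
 * q10   q13  q14 
   q11    q7   q8 
   q12    q9  q10 
   q13   q11  q12 
   q14   q13  q14 
(> = start, * = accepting)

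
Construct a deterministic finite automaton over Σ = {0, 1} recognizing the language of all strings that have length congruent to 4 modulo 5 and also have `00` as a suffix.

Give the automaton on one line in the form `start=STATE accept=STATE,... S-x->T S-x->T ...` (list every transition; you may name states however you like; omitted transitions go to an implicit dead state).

Build one automaton per condition and run them in lockstep. The first has 5 states tracking the input length modulo 5; the second has 3 states tracking how much of the suffix `00` has currently been matched. A product state is a pair (one from each), accepting exactly when both do. Minimizing collapses redundant product states.
7 states suffice.
        0   1  
>  q0   q1  q1 
   q1   q2  q2 
   q2   q3  q4 
   q3   q5  q6 
   q4   q6  q6 
 * q5   q0  q0 
   q6   q0  q0 
(> = start, * = accepting)

start=q0 accept=q5 q0-0->q1 q0-1->q1 q1-0->q2 q1-1->q2 q2-0->q3 q2-1->q4 q3-0->q5 q3-1->q6 q4-0->q6 q4-1->q6 q5-0->q0 q5-1->q0 q6-0->q0 q6-1->q0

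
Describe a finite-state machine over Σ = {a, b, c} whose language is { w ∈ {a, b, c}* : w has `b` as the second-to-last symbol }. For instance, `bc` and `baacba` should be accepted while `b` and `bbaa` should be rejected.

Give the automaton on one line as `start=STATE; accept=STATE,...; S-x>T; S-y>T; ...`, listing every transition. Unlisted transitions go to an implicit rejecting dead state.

start=q0; accept=q7,q8,q9; q0-a>q1; q0-b>q2; q0-c>q3; q1-a>q4; q1-b>q5; q1-c>q6; q2-a>q7; q2-b>q8; q2-c>q9; q3-a>q10; q3-b>q11; q3-c>q12; q4-a>q4; q4-b>q5; q4-c>q6; q5-a>q7; q5-b>q8; q5-c>q9; q6-a>q10; q6-b>q11; q6-c>q12; q7-a>q4; q7-b>q5; q7-c>q6; q8-a>q7; q8-b>q8; q8-c>q9; q9-a>q10; q9-b>q11; q9-c>q12; q10-a>q4; q10-b>q5; q10-c>q6; q11-a>q7; q11-b>q8; q11-c>q9; q12-a>q10; q12-b>q11; q12-c>q12

A DFA must remember the last 2 symbols (since which symbol is second-to-last isn't known until the input ends). Use one state per possible window of the last ≤2 symbols; accept from those whose window starts with `b`.
With 13 states:
          a    b    c  
>  q0     q1   q2   q3 
   q1     q4   q5   q6 
   q2     q7   q8   q9 
   q3    q10  q11  q12 
   q4     q4   q5   q6 
   q5     q7   q8   q9 
   q6    q10  q11  q12 
 * q7     q4   q5   q6 
 * q8     q7   q8   q9 
 * q9    q10  q11  q12 
   q10    q4   q5   q6 
   q11    q7   q8   q9 
   q12   q10  q11  q12 
(> = start, * = accepting)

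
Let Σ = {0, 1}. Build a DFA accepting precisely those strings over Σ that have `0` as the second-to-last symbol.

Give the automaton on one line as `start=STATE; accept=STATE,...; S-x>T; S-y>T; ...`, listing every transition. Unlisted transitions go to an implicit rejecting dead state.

start=q0; accept=q3,q4; q0-0>q1; q0-1>q2; q1-0>q3; q1-1>q4; q2-0>q5; q2-1>q6; q3-0>q3; q3-1>q4; q4-0>q5; q4-1>q6; q5-0>q3; q5-1>q4; q6-0>q5; q6-1>q6

Because acceptance depends on a position counted from the end, the machine has to buffer the most recent 2 symbols. Make each state the string of the last up-to-2 symbols read; on input `x` shift the window left and append `x`. Accept when the buffered window has length 2 and begins with `0`.
A 7-state machine:
        0   1  
>  q0   q1  q2 
   q1   q3  q4 
   q2   q5  q6 
 * q3   q3  q4 
 * q4   q5  q6 
   q5   q3  q4 
   q6   q5  q6 
(> = start, * = accepting)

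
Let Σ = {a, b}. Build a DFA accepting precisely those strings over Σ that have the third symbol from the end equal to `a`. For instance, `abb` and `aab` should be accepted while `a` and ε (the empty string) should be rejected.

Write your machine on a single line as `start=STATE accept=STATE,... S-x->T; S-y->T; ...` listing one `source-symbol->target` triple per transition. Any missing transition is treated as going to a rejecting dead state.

start=q0; accept=q7,q8,q9,q10; q0-a->q1; q0-b->q2; q1-a->q3; q1-b->q4; q2-a->q5; q2-b->q6; q3-a->q7; q3-b->q8; q4-a->q9; q4-b->q10; q5-a->q11; q5-b->q12; q6-a->q13; q6-b->q14; q7-a->q7; q7-b->q8; q8-a->q9; q8-b->q10; q9-a->q11; q9-b->q12; q10-a->q13; q10-b->q14; q11-a->q7; q11-b->q8; q12-a->q9; q12-b->q10; q13-a->q11; q13-b->q12; q14-a->q13; q14-b->q14

Because acceptance depends on a position counted from the end, the machine has to buffer the most recent 3 symbols. Make each state the string of the last up-to-3 symbols read; on input `x` shift the window left and append `x`. Accept when the buffered window has length 3 and begins with `a`.
A 15-state machine:
          a    b  
>  q0     q1   q2 
   q1     q3   q4 
   q2     q5   q6 
   q3     q7   q8 
   q4     q9  q10 
   q5    q11  q12 
   q6    q13  q14 
 * q7     q7   q8 
 * q8     q9  q10 
 * q9    q11  q12 
 * q10   q13  q14 
   q11    q7   q8 
   q12    q9  q10 
   q13   q11  q12 
   q14   q13  q14 
(> = start, * = accepting)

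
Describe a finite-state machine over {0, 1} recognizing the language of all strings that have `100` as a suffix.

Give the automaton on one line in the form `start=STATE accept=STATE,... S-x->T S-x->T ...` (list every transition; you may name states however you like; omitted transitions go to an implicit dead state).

Let each state record the length of the longest suffix of the input read so far that is also a prefix of `100`. S1 means the last symbol is `1`; S2 means the last 2 symbols are `10`; S3 means the last 3 symbols are `100`. Accept only at S3, where the string currently ends in `100`.
4 states suffice.
        0   1  
>  S0   S0  S1 
   S1   S2  S1 
   S2   S3  S1 
 * S3   S0  S1 
(> = start, * = accepting)

start=S0 accept=S3 S0-0->S0 S0-1->S1 S1-0->S2 S1-1->S1 S2-0->S3 S2-1->S1 S3-0->S0 S3-1->S1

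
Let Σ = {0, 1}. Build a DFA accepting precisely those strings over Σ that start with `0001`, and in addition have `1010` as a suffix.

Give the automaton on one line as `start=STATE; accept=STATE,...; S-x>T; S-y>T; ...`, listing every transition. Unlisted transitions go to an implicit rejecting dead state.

start=q0; accept=q9; q0-0>q1; q0-1>q2; q1-0>q3; q1-1>q2; q2-0>q2; q2-1>q2; q3-0>q4; q3-1>q2; q4-0>q2; q4-1>q5; q5-0>q6; q5-1>q5; q6-0>q7; q6-1>q8; q7-0>q7; q7-1>q5; q8-0>q9; q8-1>q5; q9-0>q7; q9-1>q8

Build one automaton per condition and run them in lockstep. One (6 states) tracks whether the input so far still matches the prefix `0001`; the other (5 states) tracks how much of the suffix `1010` has currently been matched. Each combined state is a pair, one component from each; accept when both components accept. Minimizing collapses redundant product states.
        0   1  
>  q0   q1  q2 
   q1   q3  q2 
   q2   q2  q2 
   q3   q4  q2 
   q4   q2  q5 
   q5   q6  q5 
   q6   q7  q8 
   q7   q7  q5 
   q8   q9  q5 
 * q9   q7  q8 
(> = start, * = accepting)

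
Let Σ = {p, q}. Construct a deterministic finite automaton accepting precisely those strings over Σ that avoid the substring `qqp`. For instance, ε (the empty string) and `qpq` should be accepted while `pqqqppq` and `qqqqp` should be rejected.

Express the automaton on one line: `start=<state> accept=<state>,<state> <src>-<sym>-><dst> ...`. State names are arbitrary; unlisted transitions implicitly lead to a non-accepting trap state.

This is the complement of 'contains `qqp`'. Use the same substring-matching states — S0 through S3 holding how much of `qqp` has just been matched — but flip the accepting set: everything except the trap S3 accepts.
4 states suffice.
        p   q  
>* S0   S0  S1 
 * S1   S0  S2 
 * S2   S3  S2 
   S3   S3  S3 
(> = start, * = accepting)

start=S0 accept=S0,S1,S2 S0-p->S0 S0-q->S1 S1-p->S0 S1-q->S2 S2-p->S3 S2-q->S2 S3-p->S3 S3-q->S3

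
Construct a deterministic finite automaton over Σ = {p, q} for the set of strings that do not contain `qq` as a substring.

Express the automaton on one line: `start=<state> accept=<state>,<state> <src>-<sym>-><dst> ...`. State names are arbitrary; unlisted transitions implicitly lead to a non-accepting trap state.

start=S0 accept=S0,S1 S0-p->S0 S0-q->S1 S1-p->S0 S1-q->S2 S2-p->S2 S2-q->S2

Track partial matches of the forbidden pattern `qq`. State S2 is a dead state reached once `qq` has occurred; every other state accepts. S0 means no part of `qq` is currently matched.
A 3-state machine:
        p   q  
>* S0   S0  S1 
 * S1   S0  S2 
   S2   S2  S2 
(> = start, * = accepting)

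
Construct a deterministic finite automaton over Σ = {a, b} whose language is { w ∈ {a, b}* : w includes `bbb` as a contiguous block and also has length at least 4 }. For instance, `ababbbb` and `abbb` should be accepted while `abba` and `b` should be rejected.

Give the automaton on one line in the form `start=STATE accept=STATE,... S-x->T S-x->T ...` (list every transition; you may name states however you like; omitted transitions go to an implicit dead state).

Run two small machines in parallel and take their product. The first has 4 states tracking whether and how much of `bbb` has been seen; the second has 6 states tracking the input length, saturating at 5. A product state is a pair (one from each), accepting exactly when both do. After merging equivalent states the machine shrinks.
8 states suffice.
        a   b  
>  s0   s1  s2 
   s1   s1  s3 
   s2   s1  s4 
   s3   s1  s5 
   s4   s1  s6 
   s5   s1  s7 
   s6   s7  s7 
 * s7   s7  s7 
(> = start, * = accepting)

start=s0 accept=s7 s0-a->s1 s0-b->s2 s1-a->s1 s1-b->s3 s2-a->s1 s2-b->s4 s3-a->s1 s3-b->s5 s4-a->s1 s4-b->s6 s5-a->s1 s5-b->s7 s6-a->s7 s6-b->s7 s7-a->s7 s7-b->s7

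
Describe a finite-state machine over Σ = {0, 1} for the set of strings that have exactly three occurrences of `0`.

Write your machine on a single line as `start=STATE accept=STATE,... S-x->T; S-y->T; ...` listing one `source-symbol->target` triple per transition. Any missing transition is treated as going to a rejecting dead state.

start=A; accept=D; A-0->B; A-1->A; B-0->C; B-1->B; C-0->D; C-1->C; D-0->E; D-1->D; E-0->E; E-1->E

Count `0`s, saturating at 4: states A through D mean 0 through 3 `0`s seen; E means more than 3. Each `0` increments (capped at E); other symbols loop. Accept from {D}.
With 5 states:
       0  1 
>  A   B  A 
   B   C  B 
   C   D  C 
 * D   E  D 
   E   E  E 
(> = start, * = accepting)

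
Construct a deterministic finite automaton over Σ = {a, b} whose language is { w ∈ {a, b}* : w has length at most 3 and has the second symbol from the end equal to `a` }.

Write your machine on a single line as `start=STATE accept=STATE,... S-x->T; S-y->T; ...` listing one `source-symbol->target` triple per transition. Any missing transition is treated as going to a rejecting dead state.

Handle the two conditions separately and then intersect. The first has 5 states tracking the input length, saturating at 4; the second has 7 states tracking the last 2 symbols read. A product state is a pair (one from each), accepting exactly when both do.
          a    b  
>  q0     q1   q2 
   q1     q3   q4 
   q2     q5   q6 
 * q3     q7   q8 
 * q4     q9  q10 
   q5     q7   q8 
   q6     q9  q10 
 * q7    q11  q12 
 * q8    q13  q14 
   q9    q11  q12 
   q10   q13  q14 
   q11   q11  q12 
   q12   q13  q14 
   q13   q11  q12 
   q14   q13  q14 
(> = start, * = accepting)

start=q0; accept=q3,q4,q7,q8; q0-a->q1; q0-b->q2; q1-a->q3; q1-b->q4; q2-a->q5; q2-b->q6; q3-a->q7; q3-b->q8; q4-a->q9; q4-b->q10; q5-a->q7; q5-b->q8; q6-a->q9; q6-b->q10; q7-a->q11; q7-b->q12; q8-a->q13; q8-b->q14; q9-a->q11; q9-b->q12; q10-a->q13; q10-b->q14; q11-a->q11; q11-b->q12; q12-a->q13; q12-b->q14; q13-a->q11; q13-b->q12; q14-a->q13; q14-b->q14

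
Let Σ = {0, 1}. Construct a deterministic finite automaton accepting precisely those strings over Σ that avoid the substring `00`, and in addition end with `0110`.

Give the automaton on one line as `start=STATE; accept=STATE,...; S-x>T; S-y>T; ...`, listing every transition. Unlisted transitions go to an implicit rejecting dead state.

Run two small machines in parallel and take their product. One (3 states) tracks partial matches of the forbidden pattern `00`; the other (5 states) tracks how much of the suffix `0110` has currently been matched. Each combined state is a pair, one component from each; accept when both components accept. After merging equivalent states the machine shrinks.
6 states suffice.
        0   1  
>  s0   s1  s0 
   s1   s2  s3 
   s2   s2  s2 
   s3   s1  s4 
   s4   s5  s0 
 * s5   s2  s3 
(> = start, * = accepting)

start=s0; accept=s5; s0-0>s1; s0-1>s0; s1-0>s2; s1-1>s3; s2-0>s2; s2-1>s2; s3-0>s1; s3-1>s4; s4-0>s5; s4-1>s0; s5-0>s2; s5-1>s3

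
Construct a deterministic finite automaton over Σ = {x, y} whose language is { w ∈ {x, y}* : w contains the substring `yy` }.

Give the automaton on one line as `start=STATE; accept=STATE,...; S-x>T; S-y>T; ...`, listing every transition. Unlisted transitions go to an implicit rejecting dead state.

States S0..S1 record the length of the longest prefix of `yy` that matches the current input suffix. Reaching S2 means `yy` has been seen, and we stay there forever. Accept from S2.
3 states suffice.
        x   y  
>  S0   S0  S1 
   S1   S0  S2 
 * S2   S2  S2 
(> = start, * = accepting)

start=S0; accept=S2; S0-x>S0; S0-y>S1; S1-x>S0; S1-y>S2; S2-x>S2; S2-y>S2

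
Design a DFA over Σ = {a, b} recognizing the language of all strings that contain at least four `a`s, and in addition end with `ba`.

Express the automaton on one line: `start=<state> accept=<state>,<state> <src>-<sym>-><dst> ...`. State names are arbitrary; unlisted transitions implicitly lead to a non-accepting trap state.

start=S0 accept=S5 S0-a->S1 S0-b->S0 S1-a->S2 S1-b->S1 S2-a->S3 S2-b->S2 S3-a->S3 S3-b->S4 S4-a->S5 S4-b->S4 S5-a->S3 S5-b->S4

Build one automaton per condition and run them in lockstep. The first has 6 states tracking the count of `a`s, saturating at 5; the second has 3 states tracking how much of the suffix `ba` has currently been matched. A product state is a pair (one from each), accepting exactly when both do. Equivalent product states are then merged.
With 6 states:
        a   b  
>  S0   S1  S0 
   S1   S2  S1 
   S2   S3  S2 
   S3   S3  S4 
   S4   S5  S4 
 * S5   S3  S4 
(> = start, * = accepting)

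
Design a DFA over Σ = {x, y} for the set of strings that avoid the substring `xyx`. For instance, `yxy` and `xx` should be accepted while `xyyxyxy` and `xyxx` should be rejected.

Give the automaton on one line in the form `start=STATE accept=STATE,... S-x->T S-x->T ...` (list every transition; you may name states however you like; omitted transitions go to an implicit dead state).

start=A accept=A,B,C A-x->B A-y->A B-x->B B-y->C C-x->D C-y->A D-x->D D-y->D

This is the complement of 'contains `xyx`'. Use the same substring-matching states — A through D holding how much of `xyx` has just been matched — but flip the accepting set: everything except the trap D accepts.
With 4 states:
       x  y 
>* A   B  A 
 * B   B  C 
 * C   D  A 
   D   D  D 
(> = start, * = accepting)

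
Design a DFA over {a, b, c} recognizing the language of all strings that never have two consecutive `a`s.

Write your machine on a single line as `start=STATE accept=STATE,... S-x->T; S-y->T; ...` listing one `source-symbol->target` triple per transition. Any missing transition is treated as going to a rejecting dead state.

This is the complement of 'contains `aa`'. Use the same substring-matching states — q0 through q2 holding how much of `aa` has just been matched — but flip the accepting set: everything except the trap q2 accepts.
A 3-state machine:
        a   b   c  
>* q0   q1  q0  q0 
 * q1   q2  q0  q0 
   q2   q2  q2  q2 
(> = start, * = accepting)

start=q0; accept=q0,q1; q0-a->q1; q0-b->q0; q0-c->q0; q1-a->q2; q1-b->q0; q1-c->q0; q2-a->q2; q2-b->q2; q2-c->q2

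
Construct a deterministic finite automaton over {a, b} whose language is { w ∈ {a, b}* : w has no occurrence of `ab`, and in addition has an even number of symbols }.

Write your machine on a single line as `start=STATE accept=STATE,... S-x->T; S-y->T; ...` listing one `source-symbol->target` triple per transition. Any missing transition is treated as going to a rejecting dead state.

start=s0; accept=s0,s3; s0-a->s1; s0-b->s2; s1-a->s3; s1-b->s4; s2-a->s3; s2-b->s0; s3-a->s1; s3-b->s4; s4-a->s4; s4-b->s4

Handle the two conditions separately and then intersect. The first has 3 states tracking partial matches of the forbidden pattern `ab`; the second has 2 states tracking the input length modulo 2. A product state is a pair (one from each), accepting exactly when both do. Equivalent product states are then merged.
With 5 states:
        a   b  
>* s0   s1  s2 
   s1   s3  s4 
   s2   s3  s0 
 * s3   s1  s4 
   s4   s4  s4 
(> = start, * = accepting)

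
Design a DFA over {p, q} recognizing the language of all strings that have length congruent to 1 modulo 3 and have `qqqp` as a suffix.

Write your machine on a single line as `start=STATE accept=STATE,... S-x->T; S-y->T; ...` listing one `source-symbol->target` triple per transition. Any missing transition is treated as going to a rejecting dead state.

Run two small machines in parallel and take their product. The first has 3 states tracking the input length modulo 3; the second has 5 states tracking how much of the suffix `qqqp` has currently been matched. A product state is a pair (one from each), accepting exactly when both do.
A 15-state machine:
          p    q  
>  s0     s1   s2 
   s1     s3   s4 
   s2     s3   s5 
   s3     s0   s6 
   s4     s0   s7 
   s5     s0   s8 
   s6     s1   s9 
   s7     s1  s10 
   s8    s11  s10 
   s9     s3  s12 
   s10   s13  s12 
 * s11    s3   s4 
   s12   s14   s8 
   s13    s0   s6 
   s14    s1   s2 
(> = start, * = accepting)

start=s0; accept=s11; s0-p->s1; s0-q->s2; s1-p->s3; s1-q->s4; s2-p->s3; s2-q->s5; s3-p->s0; s3-q->s6; s4-p->s0; s4-q->s7; s5-p->s0; s5-q->s8; s6-p->s1; s6-q->s9; s7-p->s1; s7-q->s10; s8-p->s11; s8-q->s10; s9-p->s3; s9-q->s12; s10-p->s13; s10-q->s12; s11-p->s3; s11-q->s4; s12-p->s14; s12-q->s8; s13-p->s0; s13-q->s6; s14-p->s1; s14-q->s2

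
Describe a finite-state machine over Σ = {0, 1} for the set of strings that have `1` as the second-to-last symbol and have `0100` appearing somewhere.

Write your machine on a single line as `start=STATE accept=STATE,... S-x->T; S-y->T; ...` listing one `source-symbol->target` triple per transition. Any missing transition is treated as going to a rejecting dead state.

Handle the two conditions separately and then intersect. The first has 7 states tracking the last 2 symbols read; the second has 5 states tracking whether and how much of `0100` has been seen. A product state is a pair (one from each), accepting exactly when both do. After merging equivalent states the machine shrinks.
An 8-state machine:
        0   1  
>  S0   S1  S0 
   S1   S1  S2 
   S2   S3  S0 
   S3   S4  S2 
   S4   S4  S5 
   S5   S6  S7 
 * S6   S4  S5 
 * S7   S6  S7 
(> = start, * = accepting)

start=S0; accept=S6,S7; S0-0->S1; S0-1->S0; S1-0->S1; S1-1->S2; S2-0->S3; S2-1->S0; S3-0->S4; S3-1->S2; S4-0->S4; S4-1->S5; S5-0->S6; S5-1->S7; S6-0->S4; S6-1->S5; S7-0->S6; S7-1->S7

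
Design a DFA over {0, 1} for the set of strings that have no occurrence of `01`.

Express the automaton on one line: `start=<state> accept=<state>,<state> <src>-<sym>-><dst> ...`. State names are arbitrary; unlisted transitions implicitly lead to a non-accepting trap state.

This is the complement of 'contains `01`'. Use the same substring-matching states — A through C holding how much of `01` has just been matched — but flip the accepting set: everything except the trap C accepts.
With 3 states:
       0  1 
>* A   B  A 
 * B   B  C 
   C   C  C 
(> = start, * = accepting)

start=A accept=A,B A-0->B A-1->A B-0->B B-1->C C-0->C C-1->C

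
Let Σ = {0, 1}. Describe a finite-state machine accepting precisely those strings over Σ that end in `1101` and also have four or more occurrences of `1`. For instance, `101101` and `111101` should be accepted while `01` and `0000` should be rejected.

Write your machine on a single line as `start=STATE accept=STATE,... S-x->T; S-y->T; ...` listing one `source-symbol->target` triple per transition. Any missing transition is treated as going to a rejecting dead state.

Build one automaton per condition and run them in lockstep. The first has 5 states tracking how much of the suffix `1101` has currently been matched; the second has 6 states tracking the count of `1`s, saturating at 5. A product state is a pair (one from each), accepting exactly when both do. Equivalent product states are then merged.
        0   1  
>  S0   S0  S1 
   S1   S1  S2 
   S2   S1  S3 
   S3   S4  S3 
   S4   S1  S5 
 * S5   S1  S3 
(> = start, * = accepting)

start=S0; accept=S5; S0-0->S0; S0-1->S1; S1-0->S1; S1-1->S2; S2-0->S1; S2-1->S3; S3-0->S4; S3-1->S3; S4-0->S1; S4-1->S5; S5-0->S1; S5-1->S3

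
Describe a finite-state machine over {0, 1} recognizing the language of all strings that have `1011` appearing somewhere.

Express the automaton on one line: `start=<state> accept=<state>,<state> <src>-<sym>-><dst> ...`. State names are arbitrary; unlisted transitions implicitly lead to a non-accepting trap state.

States S0..S3 record the length of the longest prefix of `1011` that matches the current input suffix. Reaching S4 means `1011` has been seen, and we stay there forever. Accept from S4.
With 5 states:
        0   1  
>  S0   S0  S1 
   S1   S2  S1 
   S2   S0  S3 
   S3   S2  S4 
 * S4   S4  S4 
(> = start, * = accepting)

start=S0 accept=S4 S0-0->S0 S0-1->S1 S1-0->S2 S1-1->S1 S2-0->S0 S2-1->S3 S3-0->S2 S3-1->S4 S4-0->S4 S4-1->S4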